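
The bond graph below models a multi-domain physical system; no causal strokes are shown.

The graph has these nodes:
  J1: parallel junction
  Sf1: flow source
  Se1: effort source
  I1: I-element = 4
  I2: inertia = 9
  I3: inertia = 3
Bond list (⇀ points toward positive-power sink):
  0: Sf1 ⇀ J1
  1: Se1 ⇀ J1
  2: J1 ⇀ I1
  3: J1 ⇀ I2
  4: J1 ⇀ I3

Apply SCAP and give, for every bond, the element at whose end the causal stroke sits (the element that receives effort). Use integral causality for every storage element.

b0 →Sf1  (Sf1 (Sf) sets flow on bond)
b1 →J1  (Se1: effort source, stroke at far end)
b2 →I1  (J1: bond 1 brought effort, rest push out)
b3 →I2  (0-jn J1 has e-setter on 1)
b4 →I3  (common-e at J1 fixed by 1)

bond 0 stroke at Sf1
bond 1 stroke at J1
bond 2 stroke at I1
bond 3 stroke at I2
bond 4 stroke at I3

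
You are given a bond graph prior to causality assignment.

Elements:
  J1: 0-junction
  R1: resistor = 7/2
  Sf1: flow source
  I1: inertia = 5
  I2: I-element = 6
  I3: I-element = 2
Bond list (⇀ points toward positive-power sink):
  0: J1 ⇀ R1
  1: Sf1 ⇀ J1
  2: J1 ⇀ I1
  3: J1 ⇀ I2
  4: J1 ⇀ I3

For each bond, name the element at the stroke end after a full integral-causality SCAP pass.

b0 →J1
b1 →Sf1
b2 →I1
b3 →I2
b4 →I3

bond 1 |Sf1  (Sf1 fixes flow; stroke at Sf1)
bond 2 |I1  (I1: I, integral causality)
bond 3 |I2  (prefer integral on I2)
bond 4 |I3  (I3 integral (f out))
bond 0 |J1  (J1: last free bond brings effort in)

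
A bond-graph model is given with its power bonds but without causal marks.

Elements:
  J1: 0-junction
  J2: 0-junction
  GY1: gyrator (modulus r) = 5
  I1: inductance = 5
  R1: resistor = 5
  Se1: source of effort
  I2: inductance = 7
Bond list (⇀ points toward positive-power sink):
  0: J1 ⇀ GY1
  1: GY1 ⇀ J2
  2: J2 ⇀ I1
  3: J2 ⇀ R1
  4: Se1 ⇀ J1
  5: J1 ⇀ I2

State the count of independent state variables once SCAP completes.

2  (I1, I2 all integral)

β4 →J1  (Se1 fixes effort; stroke away)
β0 →GY1  (J1 effort already set via bond 4)
β5 →I2  (0-jn J1 has e-setter on 4)
β1 →GY1  (through GY1, causality inverts; strokes same side of GY1)
β2 →I1  (I1 outputs flow p/I1)
β3 →J2  (J2: last free bond brings effort in)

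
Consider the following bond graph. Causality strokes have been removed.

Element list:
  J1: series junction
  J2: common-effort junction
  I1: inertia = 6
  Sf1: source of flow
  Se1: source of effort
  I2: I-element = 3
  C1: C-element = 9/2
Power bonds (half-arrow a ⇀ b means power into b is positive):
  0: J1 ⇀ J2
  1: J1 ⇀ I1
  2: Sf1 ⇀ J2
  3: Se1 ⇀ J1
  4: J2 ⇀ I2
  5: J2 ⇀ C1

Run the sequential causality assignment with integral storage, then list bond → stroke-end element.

β0 stroke→J1
β1 stroke→I1
β2 stroke→Sf1
β3 stroke→J1
β4 stroke→I2
β5 stroke→J2

bond 2 →Sf1  (Sf1 (Sf) sets flow on bond)
bond 3 →J1  (source Se1 imposes e)
bond 1 →I1  (I1 integral (f out))
bond 0 →J1  (J1 flow already set via bond 1)
bond 4 →I2  (I2 outputs flow p/I2)
bond 5 →J2  (J2: last free bond brings effort in)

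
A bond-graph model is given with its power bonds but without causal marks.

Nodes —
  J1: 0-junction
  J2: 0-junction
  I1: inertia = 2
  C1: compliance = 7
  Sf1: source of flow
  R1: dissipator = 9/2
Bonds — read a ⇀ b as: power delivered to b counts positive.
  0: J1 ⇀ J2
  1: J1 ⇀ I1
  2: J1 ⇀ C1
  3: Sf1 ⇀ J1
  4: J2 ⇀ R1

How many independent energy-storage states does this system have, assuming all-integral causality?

bond 3 stroke→Sf1  (Sf1 (Sf) sets flow on bond)
bond 1 stroke→I1  (I1: I, integral causality)
bond 2 stroke→J1  (prefer integral on C1)
bond 0 stroke→J2  (J1: bond 2 brought effort, rest push out)
bond 4 stroke→R1  (J2 effort already set via bond 0)

2  (C1, I1 all integral)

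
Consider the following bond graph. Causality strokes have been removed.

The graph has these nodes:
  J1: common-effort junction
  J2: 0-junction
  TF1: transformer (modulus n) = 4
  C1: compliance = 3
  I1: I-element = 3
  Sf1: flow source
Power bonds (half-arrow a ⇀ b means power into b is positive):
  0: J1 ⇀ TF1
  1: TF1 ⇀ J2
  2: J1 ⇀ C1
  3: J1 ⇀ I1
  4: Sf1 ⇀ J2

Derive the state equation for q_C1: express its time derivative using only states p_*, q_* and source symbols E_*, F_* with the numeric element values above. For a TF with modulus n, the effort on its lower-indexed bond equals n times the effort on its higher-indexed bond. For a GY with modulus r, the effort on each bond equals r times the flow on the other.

β4 stroke→Sf1  (Sf1: flow source, stroke at near end)
β1 stroke→J2  (J2: last free bond brings effort in)
β0 stroke→TF1  (TF1: transformer flips bond 1)
β2 stroke→J1  (prefer integral on C1)
β3 stroke→I1  (common-e at J1 fixed by 2)

dq_C1/dt = F_Sf1/4 - p_I1/3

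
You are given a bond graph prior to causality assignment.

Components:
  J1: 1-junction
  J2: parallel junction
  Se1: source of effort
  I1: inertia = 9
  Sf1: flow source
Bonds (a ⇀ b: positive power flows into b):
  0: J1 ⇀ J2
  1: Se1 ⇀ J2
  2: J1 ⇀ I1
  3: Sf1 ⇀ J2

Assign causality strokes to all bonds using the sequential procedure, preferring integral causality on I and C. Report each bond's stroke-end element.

β1 →J2  (Se1 fixes effort; stroke away)
β3 →Sf1  (source Sf1 imposes f)
β0 →J1  (J2 effort already set via bond 1)
β2 →I1  (closing 1-jn rule on J1)

bond 0 stroke at J1
bond 1 stroke at J2
bond 2 stroke at I1
bond 3 stroke at Sf1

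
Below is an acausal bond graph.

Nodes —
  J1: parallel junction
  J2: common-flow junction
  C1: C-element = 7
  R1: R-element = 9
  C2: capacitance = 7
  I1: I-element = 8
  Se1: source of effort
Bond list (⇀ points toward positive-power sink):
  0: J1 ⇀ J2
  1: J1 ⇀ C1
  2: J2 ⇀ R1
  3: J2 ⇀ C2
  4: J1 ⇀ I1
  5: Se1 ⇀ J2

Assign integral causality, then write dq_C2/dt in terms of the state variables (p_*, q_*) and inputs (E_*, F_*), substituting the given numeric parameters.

β5 stroke at J2  (source Se1 imposes e)
β1 stroke at J1  (prefer integral on C1)
β0 stroke at J2  (J1 effort already set via bond 1)
β4 stroke at I1  (J1 effort already set via bond 1)
β3 stroke at J2  (C2 outputs effort q/C2)
β2 stroke at R1  (J2: last free bond brings flow in)

dq_C2/dt = E_Se1/9 + q_C1/63 - q_C2/63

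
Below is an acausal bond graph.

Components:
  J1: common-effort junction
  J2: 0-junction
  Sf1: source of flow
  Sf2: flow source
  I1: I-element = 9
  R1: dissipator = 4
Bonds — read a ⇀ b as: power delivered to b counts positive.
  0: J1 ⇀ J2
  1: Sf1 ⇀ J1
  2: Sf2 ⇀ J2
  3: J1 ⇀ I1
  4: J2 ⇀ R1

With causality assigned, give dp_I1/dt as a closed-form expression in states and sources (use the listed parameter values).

dp_I1/dt = 4*F_Sf1 + 4*F_Sf2 - 4*p_I1/9

b1 stroke at Sf1  (Sf1: flow source, stroke at near end)
b2 stroke at Sf2  (Sf2 (Sf) sets flow on bond)
b3 stroke at I1  (I1 integral (f out))
b0 stroke at J1  (J1: last free bond brings effort in)
b4 stroke at J2  (J2: last free bond brings effort in)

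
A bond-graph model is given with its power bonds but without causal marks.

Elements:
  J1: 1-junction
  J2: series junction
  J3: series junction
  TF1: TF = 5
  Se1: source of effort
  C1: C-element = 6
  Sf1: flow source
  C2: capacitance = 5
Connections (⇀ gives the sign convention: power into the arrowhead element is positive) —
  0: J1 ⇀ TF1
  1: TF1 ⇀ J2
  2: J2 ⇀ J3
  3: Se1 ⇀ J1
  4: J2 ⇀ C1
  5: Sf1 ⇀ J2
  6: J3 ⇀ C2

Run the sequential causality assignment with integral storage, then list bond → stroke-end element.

bond 0 stroke→TF1
bond 1 stroke→J2
bond 2 stroke→J2
bond 3 stroke→J1
bond 4 stroke→J2
bond 5 stroke→Sf1
bond 6 stroke→J3

#3 stroke at J1  (Se1 fixes effort; stroke away)
#5 stroke at Sf1  (source Sf1 imposes f)
#0 stroke at TF1  (J1: last free bond brings flow in)
#1 stroke at J2  (common-f at J2 fixed by 5)
#2 stroke at J2  (common-f at J2 fixed by 5)
#4 stroke at J2  (1-jn J2 has f-setter on 5)
#6 stroke at J3  (1-jn J3 has f-setter on 2)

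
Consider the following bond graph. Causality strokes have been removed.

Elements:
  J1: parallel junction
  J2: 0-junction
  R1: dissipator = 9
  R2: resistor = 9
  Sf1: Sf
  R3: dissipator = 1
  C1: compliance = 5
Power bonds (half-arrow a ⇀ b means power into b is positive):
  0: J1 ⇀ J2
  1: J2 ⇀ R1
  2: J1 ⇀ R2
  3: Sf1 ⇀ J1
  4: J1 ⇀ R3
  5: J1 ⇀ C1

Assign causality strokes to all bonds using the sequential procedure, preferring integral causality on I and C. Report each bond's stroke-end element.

bond 3 stroke→Sf1  (Sf1: flow source, stroke at near end)
bond 5 stroke→J1  (C1 outputs effort q/C1)
bond 0 stroke→J2  (0-jn J1 has e-setter on 5)
bond 2 stroke→R2  (J1: bond 5 brought effort, rest push out)
bond 4 stroke→R3  (J1: bond 5 brought effort, rest push out)
bond 1 stroke→R1  (common-e at J2 fixed by 0)

β0 →J2
β1 →R1
β2 →R2
β3 →Sf1
β4 →R3
β5 →J1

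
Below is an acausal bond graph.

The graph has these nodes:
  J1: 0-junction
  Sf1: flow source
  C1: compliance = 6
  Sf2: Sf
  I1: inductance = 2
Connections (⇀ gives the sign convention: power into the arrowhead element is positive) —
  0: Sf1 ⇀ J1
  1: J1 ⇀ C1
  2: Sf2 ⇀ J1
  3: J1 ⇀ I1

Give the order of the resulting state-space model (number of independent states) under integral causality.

2  (C1, I1 all integral)

#0 stroke at Sf1  (Sf1 fixes flow; stroke at Sf1)
#2 stroke at Sf2  (Sf2 fixes flow; stroke at Sf2)
#1 stroke at J1  (C1 integral (e out))
#3 stroke at I1  (J1: bond 1 brought effort, rest push out)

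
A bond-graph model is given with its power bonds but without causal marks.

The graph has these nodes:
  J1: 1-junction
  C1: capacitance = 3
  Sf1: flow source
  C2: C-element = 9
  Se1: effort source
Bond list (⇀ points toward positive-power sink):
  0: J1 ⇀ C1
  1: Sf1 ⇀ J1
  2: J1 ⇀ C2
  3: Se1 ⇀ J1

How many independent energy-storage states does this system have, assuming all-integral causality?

bond 1 |Sf1  (Sf1 (Sf) sets flow on bond)
bond 3 |J1  (Se1: effort source, stroke at far end)
bond 0 |J1  (1-jn J1 has f-setter on 1)
bond 2 |J1  (J1: bond 1 brought flow, rest push out)

2  (C1, C2 all integral)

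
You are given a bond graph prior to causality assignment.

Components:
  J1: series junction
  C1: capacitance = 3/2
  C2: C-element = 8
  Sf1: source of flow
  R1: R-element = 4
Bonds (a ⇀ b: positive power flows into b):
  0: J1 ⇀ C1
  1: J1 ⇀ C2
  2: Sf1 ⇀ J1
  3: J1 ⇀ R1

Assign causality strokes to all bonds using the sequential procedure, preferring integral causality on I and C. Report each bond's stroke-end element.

b2 →Sf1  (Sf1 (Sf) sets flow on bond)
b0 →J1  (J1: bond 2 brought flow, rest push out)
b1 →J1  (J1 flow already set via bond 2)
b3 →J1  (J1 flow already set via bond 2)

#0 stroke→J1
#1 stroke→J1
#2 stroke→Sf1
#3 stroke→J1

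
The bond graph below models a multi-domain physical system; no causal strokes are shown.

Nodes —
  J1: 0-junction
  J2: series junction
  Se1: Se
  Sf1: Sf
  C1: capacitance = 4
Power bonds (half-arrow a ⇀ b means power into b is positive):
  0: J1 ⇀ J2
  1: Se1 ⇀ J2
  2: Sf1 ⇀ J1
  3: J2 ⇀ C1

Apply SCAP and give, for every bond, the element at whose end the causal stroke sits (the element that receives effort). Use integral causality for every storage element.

b0 stroke→J1
b1 stroke→J2
b2 stroke→Sf1
b3 stroke→J2

b1 →J2  (source Se1 imposes e)
b2 →Sf1  (Sf1: flow source, stroke at near end)
b0 →J1  (only one effort-in slot at J1)
b3 →J2  (J2 flow already set via bond 0)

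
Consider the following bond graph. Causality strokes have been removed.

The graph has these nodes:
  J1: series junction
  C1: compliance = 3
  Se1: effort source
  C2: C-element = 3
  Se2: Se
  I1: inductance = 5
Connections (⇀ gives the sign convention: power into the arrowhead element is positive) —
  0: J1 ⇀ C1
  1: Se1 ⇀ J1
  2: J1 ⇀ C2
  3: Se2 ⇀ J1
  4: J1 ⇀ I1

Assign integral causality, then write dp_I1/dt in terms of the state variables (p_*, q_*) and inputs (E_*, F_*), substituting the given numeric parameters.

b1 →J1  (Se1 fixes effort; stroke away)
b3 →J1  (Se2: effort source, stroke at far end)
b0 →J1  (prefer integral on C1)
b2 →J1  (C2 outputs effort q/C2)
b4 →I1  (J1 needs exactly one f-in)

dp_I1/dt = E_Se1 + E_Se2 - q_C1/3 - q_C2/3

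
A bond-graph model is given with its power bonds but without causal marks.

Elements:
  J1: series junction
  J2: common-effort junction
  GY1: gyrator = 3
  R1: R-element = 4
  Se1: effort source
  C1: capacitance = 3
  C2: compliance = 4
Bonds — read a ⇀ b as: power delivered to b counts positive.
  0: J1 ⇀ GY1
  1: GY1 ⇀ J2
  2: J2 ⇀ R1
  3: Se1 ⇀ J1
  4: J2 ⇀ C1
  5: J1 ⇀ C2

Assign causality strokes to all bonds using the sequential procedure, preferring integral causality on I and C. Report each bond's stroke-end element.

#0 stroke at GY1
#1 stroke at GY1
#2 stroke at R1
#3 stroke at J1
#4 stroke at J2
#5 stroke at J1

b3 →J1  (Se1 fixes effort; stroke away)
b4 →J2  (C1 outputs effort q/C1)
b1 →GY1  (common-e at J2 fixed by 4)
b2 →R1  (J2 effort already set via bond 4)
b0 →GY1  (GY GY1: same side as bond 1)
b5 →J1  (common-f at J1 fixed by 0)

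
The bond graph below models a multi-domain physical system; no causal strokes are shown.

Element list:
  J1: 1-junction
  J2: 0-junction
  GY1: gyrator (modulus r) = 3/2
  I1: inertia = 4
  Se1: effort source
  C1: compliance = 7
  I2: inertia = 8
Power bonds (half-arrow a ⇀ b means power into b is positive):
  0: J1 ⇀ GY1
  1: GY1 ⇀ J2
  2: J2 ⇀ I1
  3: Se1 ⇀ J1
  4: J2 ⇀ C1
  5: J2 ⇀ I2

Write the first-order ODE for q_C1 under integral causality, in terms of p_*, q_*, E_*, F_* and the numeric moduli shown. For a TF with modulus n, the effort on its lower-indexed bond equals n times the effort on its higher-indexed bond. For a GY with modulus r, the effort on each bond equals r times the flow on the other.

dq_C1/dt = 2*E_Se1/3 - p_I1/4 - p_I2/8

b3 stroke→J1  (Se1 fixes effort; stroke away)
b0 stroke→GY1  (J1: last free bond brings flow in)
b1 stroke→GY1  (GY GY1: same side as bond 0)
b2 stroke→I1  (I1 integral (f out))
b4 stroke→J2  (C1 integral (e out))
b5 stroke→I2  (J2: bond 4 brought effort, rest push out)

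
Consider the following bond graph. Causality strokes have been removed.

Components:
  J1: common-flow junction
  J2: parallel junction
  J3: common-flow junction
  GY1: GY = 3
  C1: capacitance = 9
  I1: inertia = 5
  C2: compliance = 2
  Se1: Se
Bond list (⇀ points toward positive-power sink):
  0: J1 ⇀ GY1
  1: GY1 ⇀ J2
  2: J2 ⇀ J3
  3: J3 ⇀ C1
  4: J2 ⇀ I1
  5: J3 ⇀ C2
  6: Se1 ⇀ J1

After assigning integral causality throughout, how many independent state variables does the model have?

3  (C1, C2, I1 all integral)

b6 →J1  (Se1: effort source, stroke at far end)
b0 →GY1  (only one flow-in slot at J1)
b1 →GY1  (GY1: gyrator matches bond 0)
b3 →J3  (C1 integral (e out))
b4 →I1  (I1 outputs flow p/I1)
b2 →J2  (only one effort-in slot at J2)
b5 →J3  (common-f at J3 fixed by 2)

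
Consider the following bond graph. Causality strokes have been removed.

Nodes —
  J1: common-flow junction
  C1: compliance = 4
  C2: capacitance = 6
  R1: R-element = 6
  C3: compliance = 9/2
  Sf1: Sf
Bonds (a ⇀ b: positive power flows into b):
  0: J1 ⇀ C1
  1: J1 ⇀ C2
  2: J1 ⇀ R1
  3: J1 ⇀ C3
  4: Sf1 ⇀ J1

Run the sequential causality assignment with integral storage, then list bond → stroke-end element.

#4 stroke→Sf1  (Sf1 (Sf) sets flow on bond)
#0 stroke→J1  (common-f at J1 fixed by 4)
#1 stroke→J1  (common-f at J1 fixed by 4)
#2 stroke→J1  (1-jn J1 has f-setter on 4)
#3 stroke→J1  (common-f at J1 fixed by 4)

β0 |J1
β1 |J1
β2 |J1
β3 |J1
β4 |Sf1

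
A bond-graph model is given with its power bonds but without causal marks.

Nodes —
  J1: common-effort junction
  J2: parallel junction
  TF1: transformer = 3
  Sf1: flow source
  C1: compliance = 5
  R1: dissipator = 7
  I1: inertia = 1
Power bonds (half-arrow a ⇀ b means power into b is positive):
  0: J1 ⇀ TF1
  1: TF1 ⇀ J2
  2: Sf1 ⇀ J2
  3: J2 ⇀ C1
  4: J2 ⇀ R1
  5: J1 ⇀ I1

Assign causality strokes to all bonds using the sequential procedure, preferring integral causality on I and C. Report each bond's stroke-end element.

β0 stroke→J1
β1 stroke→TF1
β2 stroke→Sf1
β3 stroke→J2
β4 stroke→R1
β5 stroke→I1

#2 |Sf1  (Sf1 (Sf) sets flow on bond)
#3 |J2  (C1 outputs effort q/C1)
#1 |TF1  (0-jn J2 has e-setter on 3)
#4 |R1  (J2: bond 3 brought effort, rest push out)
#0 |J1  (TF1: transformer flips bond 1)
#5 |I1  (common-e at J1 fixed by 0)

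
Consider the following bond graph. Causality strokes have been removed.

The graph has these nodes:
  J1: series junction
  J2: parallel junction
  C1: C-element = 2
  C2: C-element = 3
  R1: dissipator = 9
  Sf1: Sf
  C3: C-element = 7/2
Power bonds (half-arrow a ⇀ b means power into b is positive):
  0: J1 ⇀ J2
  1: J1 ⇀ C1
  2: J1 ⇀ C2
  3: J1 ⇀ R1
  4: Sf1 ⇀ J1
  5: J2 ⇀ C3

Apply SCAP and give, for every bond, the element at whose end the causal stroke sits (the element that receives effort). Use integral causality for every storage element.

b4 |Sf1  (Sf1 (Sf) sets flow on bond)
b0 |J1  (1-jn J1 has f-setter on 4)
b1 |J1  (common-f at J1 fixed by 4)
b2 |J1  (1-jn J1 has f-setter on 4)
b3 |J1  (J1: bond 4 brought flow, rest push out)
b5 |J2  (J2 needs exactly one e-in)

β0 |J1
β1 |J1
β2 |J1
β3 |J1
β4 |Sf1
β5 |J2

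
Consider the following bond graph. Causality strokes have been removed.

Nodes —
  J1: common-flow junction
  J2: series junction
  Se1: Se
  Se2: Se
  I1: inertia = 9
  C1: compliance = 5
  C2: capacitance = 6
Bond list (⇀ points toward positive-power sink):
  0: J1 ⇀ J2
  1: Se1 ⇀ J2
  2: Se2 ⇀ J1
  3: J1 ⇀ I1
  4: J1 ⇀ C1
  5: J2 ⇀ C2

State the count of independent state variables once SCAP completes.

3  (C1, C2, I1 all integral)

#1 stroke→J2  (source Se1 imposes e)
#2 stroke→J1  (source Se2 imposes e)
#3 stroke→I1  (prefer integral on I1)
#0 stroke→J1  (common-f at J1 fixed by 3)
#4 stroke→J1  (common-f at J1 fixed by 3)
#5 stroke→J2  (J2: bond 0 brought flow, rest push out)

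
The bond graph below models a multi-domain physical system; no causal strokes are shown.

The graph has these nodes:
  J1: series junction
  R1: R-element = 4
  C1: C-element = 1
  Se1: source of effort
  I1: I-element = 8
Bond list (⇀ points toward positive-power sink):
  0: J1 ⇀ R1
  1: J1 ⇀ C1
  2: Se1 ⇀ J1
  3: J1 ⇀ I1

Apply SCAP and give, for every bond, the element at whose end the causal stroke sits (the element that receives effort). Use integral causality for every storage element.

β0 →J1
β1 →J1
β2 →J1
β3 →I1

β2 |J1  (Se1: effort source, stroke at far end)
β1 |J1  (prefer integral on C1)
β3 |I1  (I1: I, integral causality)
β0 |J1  (1-jn J1 has f-setter on 3)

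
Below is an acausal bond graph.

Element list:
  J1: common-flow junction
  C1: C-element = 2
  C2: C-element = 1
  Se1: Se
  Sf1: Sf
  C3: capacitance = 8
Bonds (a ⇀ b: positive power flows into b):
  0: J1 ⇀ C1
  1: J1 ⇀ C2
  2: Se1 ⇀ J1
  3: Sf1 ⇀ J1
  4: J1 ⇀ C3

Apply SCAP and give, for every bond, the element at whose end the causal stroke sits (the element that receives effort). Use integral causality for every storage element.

b2 →J1  (Se1 (Se) sets effort on bond)
b3 →Sf1  (Sf1 (Sf) sets flow on bond)
b0 →J1  (common-f at J1 fixed by 3)
b1 →J1  (J1 flow already set via bond 3)
b4 →J1  (1-jn J1 has f-setter on 3)

b0 stroke→J1
b1 stroke→J1
b2 stroke→J1
b3 stroke→Sf1
b4 stroke→J1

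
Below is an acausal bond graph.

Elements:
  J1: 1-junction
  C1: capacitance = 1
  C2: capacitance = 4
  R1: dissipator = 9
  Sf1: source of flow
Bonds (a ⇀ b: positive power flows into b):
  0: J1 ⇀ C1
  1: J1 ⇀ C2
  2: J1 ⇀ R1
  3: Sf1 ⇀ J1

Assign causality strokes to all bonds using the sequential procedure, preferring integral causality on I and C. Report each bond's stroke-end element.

b0 |J1
b1 |J1
b2 |J1
b3 |Sf1

bond 3 stroke at Sf1  (source Sf1 imposes f)
bond 0 stroke at J1  (1-jn J1 has f-setter on 3)
bond 1 stroke at J1  (common-f at J1 fixed by 3)
bond 2 stroke at J1  (common-f at J1 fixed by 3)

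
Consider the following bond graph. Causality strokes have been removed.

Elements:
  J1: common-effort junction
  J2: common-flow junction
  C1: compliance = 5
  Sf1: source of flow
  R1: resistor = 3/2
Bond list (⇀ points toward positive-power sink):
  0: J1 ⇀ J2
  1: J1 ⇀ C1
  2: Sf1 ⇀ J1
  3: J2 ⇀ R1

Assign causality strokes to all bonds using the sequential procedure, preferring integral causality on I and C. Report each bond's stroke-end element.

β2 |Sf1  (Sf1 (Sf) sets flow on bond)
β1 |J1  (C1 outputs effort q/C1)
β0 |J2  (common-e at J1 fixed by 1)
β3 |R1  (J2 needs exactly one f-in)

#0 stroke→J2
#1 stroke→J1
#2 stroke→Sf1
#3 stroke→R1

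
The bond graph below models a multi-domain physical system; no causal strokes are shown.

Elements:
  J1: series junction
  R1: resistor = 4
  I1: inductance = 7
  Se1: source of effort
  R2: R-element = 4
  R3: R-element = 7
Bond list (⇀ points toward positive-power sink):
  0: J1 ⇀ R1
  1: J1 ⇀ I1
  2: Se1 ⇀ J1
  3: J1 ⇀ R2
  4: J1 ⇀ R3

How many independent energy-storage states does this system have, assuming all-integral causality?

β2 stroke→J1  (Se1 fixes effort; stroke away)
β1 stroke→I1  (I1 integral (f out))
β0 stroke→J1  (J1 flow already set via bond 1)
β3 stroke→J1  (common-f at J1 fixed by 1)
β4 stroke→J1  (J1 flow already set via bond 1)

1  (I1 all integral)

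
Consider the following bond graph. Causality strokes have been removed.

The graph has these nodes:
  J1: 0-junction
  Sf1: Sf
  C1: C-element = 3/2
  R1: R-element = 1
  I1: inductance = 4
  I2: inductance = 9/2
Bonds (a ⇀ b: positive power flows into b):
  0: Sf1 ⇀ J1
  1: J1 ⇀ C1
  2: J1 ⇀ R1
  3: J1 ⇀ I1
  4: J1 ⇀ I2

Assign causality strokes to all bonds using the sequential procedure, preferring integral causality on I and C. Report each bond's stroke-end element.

bond 0 stroke at Sf1  (Sf1: flow source, stroke at near end)
bond 1 stroke at J1  (C1: C, integral causality)
bond 2 stroke at R1  (common-e at J1 fixed by 1)
bond 3 stroke at I1  (J1: bond 1 brought effort, rest push out)
bond 4 stroke at I2  (J1 effort already set via bond 1)

bond 0 |Sf1
bond 1 |J1
bond 2 |R1
bond 3 |I1
bond 4 |I2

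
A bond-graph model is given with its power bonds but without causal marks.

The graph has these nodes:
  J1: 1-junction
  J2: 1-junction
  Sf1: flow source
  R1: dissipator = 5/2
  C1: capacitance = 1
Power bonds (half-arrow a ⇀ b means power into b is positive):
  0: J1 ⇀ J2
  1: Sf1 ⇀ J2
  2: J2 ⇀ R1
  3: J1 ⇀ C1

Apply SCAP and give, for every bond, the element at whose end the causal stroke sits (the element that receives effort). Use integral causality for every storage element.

b0 |J2
b1 |Sf1
b2 |J2
b3 |J1

bond 1 |Sf1  (source Sf1 imposes f)
bond 0 |J2  (J2 flow already set via bond 1)
bond 2 |J2  (J2: bond 1 brought flow, rest push out)
bond 3 |J1  (common-f at J1 fixed by 0)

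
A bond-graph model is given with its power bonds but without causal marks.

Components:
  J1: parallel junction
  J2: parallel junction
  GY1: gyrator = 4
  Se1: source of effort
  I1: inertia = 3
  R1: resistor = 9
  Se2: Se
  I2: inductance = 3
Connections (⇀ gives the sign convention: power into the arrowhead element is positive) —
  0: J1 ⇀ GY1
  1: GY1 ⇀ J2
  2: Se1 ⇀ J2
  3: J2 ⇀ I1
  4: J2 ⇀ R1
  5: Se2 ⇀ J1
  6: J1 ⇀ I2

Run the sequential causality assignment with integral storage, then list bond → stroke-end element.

bond 0 →GY1
bond 1 →GY1
bond 2 →J2
bond 3 →I1
bond 4 →R1
bond 5 →J1
bond 6 →I2

b2 |J2  (Se1: effort source, stroke at far end)
b5 |J1  (Se2 fixes effort; stroke away)
b0 |GY1  (0-jn J1 has e-setter on 5)
b6 |I2  (J1: bond 5 brought effort, rest push out)
b1 |GY1  (common-e at J2 fixed by 2)
b3 |I1  (J2: bond 2 brought effort, rest push out)
b4 |R1  (common-e at J2 fixed by 2)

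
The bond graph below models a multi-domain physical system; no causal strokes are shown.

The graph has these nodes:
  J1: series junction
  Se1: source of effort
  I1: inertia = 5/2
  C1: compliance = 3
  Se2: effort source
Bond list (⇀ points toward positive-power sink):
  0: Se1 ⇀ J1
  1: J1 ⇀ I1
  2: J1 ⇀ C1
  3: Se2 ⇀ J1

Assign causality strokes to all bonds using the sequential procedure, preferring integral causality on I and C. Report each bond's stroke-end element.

β0 |J1  (Se1: effort source, stroke at far end)
β3 |J1  (Se2 fixes effort; stroke away)
β1 |I1  (I1: I, integral causality)
β2 |J1  (J1 flow already set via bond 1)

b0 →J1
b1 →I1
b2 →J1
b3 →J1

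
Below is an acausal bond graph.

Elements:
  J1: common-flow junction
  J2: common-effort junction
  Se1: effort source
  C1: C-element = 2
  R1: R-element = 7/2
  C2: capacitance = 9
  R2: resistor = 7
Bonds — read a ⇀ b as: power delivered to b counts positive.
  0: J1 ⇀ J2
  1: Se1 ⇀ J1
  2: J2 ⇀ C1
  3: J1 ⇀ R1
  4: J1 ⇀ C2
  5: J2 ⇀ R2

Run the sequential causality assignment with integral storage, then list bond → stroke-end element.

#1 |J1  (Se1: effort source, stroke at far end)
#2 |J2  (C1 integral (e out))
#0 |J1  (0-jn J2 has e-setter on 2)
#5 |R2  (J2 effort already set via bond 2)
#4 |J1  (C2 integral (e out))
#3 |R1  (only one flow-in slot at J1)

#0 stroke at J1
#1 stroke at J1
#2 stroke at J2
#3 stroke at R1
#4 stroke at J1
#5 stroke at R2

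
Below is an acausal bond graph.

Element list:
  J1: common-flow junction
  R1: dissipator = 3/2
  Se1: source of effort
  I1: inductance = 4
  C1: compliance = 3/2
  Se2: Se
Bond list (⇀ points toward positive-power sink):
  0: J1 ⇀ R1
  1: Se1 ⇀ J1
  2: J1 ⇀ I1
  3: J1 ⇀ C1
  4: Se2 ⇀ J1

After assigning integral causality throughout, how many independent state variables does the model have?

#1 |J1  (Se1 fixes effort; stroke away)
#4 |J1  (Se2 fixes effort; stroke away)
#2 |I1  (I1: I, integral causality)
#0 |J1  (common-f at J1 fixed by 2)
#3 |J1  (J1 flow already set via bond 2)

2  (C1, I1 all integral)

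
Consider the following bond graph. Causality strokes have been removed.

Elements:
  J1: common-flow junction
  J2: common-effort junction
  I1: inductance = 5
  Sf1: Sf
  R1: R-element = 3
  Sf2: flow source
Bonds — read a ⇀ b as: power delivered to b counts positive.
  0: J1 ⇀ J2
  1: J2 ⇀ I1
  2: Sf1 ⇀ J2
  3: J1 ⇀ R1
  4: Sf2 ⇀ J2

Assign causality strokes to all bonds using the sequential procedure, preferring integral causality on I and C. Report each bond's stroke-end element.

β2 |Sf1  (Sf1 (Sf) sets flow on bond)
β4 |Sf2  (Sf2 fixes flow; stroke at Sf2)
β1 |I1  (I1 integral (f out))
β0 |J2  (only one effort-in slot at J2)
β3 |J1  (common-f at J1 fixed by 0)

#0 →J2
#1 →I1
#2 →Sf1
#3 →J1
#4 →Sf2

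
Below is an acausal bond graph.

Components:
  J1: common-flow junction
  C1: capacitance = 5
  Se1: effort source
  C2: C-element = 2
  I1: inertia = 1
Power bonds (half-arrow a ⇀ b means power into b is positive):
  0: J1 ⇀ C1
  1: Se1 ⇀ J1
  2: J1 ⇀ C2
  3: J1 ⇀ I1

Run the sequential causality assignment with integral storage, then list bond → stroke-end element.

bond 1 |J1  (Se1 fixes effort; stroke away)
bond 0 |J1  (prefer integral on C1)
bond 2 |J1  (C2 outputs effort q/C2)
bond 3 |I1  (closing 1-jn rule on J1)

b0 |J1
b1 |J1
b2 |J1
b3 |I1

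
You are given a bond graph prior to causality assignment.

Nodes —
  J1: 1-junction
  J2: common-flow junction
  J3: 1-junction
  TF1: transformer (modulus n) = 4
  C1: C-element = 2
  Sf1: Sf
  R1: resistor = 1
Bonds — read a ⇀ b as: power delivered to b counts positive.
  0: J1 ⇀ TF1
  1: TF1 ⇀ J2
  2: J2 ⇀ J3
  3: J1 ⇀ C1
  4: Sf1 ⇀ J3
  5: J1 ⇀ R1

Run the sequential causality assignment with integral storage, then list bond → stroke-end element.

#4 stroke at Sf1  (source Sf1 imposes f)
#2 stroke at J3  (J3 flow already set via bond 4)
#1 stroke at J2  (1-jn J2 has f-setter on 2)
#0 stroke at TF1  (through TF1, causality passes straight; one stroke at TF1)
#3 stroke at J1  (common-f at J1 fixed by 0)
#5 stroke at J1  (1-jn J1 has f-setter on 0)

b0 |TF1
b1 |J2
b2 |J3
b3 |J1
b4 |Sf1
b5 |J1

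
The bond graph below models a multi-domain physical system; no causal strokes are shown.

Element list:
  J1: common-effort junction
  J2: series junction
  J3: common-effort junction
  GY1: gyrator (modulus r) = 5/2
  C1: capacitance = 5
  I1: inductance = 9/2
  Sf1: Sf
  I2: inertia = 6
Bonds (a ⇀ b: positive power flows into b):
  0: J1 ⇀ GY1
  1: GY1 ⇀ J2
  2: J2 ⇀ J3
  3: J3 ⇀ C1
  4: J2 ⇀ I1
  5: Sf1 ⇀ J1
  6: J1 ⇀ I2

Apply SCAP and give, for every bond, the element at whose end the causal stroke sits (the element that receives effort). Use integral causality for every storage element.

#5 stroke at Sf1  (Sf1 (Sf) sets flow on bond)
#3 stroke at J3  (C1: C, integral causality)
#2 stroke at J2  (0-jn J3 has e-setter on 3)
#4 stroke at I1  (prefer integral on I1)
#1 stroke at J2  (common-f at J2 fixed by 4)
#0 stroke at J1  (GY1 both-in/both-out from 1)
#6 stroke at I2  (0-jn J1 has e-setter on 0)

bond 0 →J1
bond 1 →J2
bond 2 →J2
bond 3 →J3
bond 4 →I1
bond 5 →Sf1
bond 6 →I2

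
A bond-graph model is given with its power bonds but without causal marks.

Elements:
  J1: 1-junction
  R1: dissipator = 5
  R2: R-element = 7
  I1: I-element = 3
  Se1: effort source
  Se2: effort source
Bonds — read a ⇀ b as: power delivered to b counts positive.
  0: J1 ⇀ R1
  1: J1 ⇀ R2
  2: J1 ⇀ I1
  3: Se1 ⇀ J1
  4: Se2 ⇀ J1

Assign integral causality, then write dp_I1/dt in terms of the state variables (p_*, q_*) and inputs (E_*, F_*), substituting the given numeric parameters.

bond 3 |J1  (Se1 (Se) sets effort on bond)
bond 4 |J1  (source Se2 imposes e)
bond 2 |I1  (I1 integral (f out))
bond 0 |J1  (J1: bond 2 brought flow, rest push out)
bond 1 |J1  (J1 flow already set via bond 2)

dp_I1/dt = E_Se1 + E_Se2 - 4*p_I1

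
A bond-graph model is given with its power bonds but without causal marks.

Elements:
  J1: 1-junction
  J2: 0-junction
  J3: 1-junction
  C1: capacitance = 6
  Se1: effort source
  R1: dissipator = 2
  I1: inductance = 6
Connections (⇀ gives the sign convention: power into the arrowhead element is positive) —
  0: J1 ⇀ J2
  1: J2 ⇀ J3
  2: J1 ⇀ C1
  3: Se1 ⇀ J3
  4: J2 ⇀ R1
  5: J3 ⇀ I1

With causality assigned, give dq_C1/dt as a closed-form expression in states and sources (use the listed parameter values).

bond 3 stroke at J3  (Se1 fixes effort; stroke away)
bond 2 stroke at J1  (prefer integral on C1)
bond 0 stroke at J2  (J1: last free bond brings flow in)
bond 1 stroke at J3  (0-jn J2 has e-setter on 0)
bond 4 stroke at R1  (0-jn J2 has e-setter on 0)
bond 5 stroke at I1  (J3 needs exactly one f-in)

dq_C1/dt = p_I1/6 - q_C1/12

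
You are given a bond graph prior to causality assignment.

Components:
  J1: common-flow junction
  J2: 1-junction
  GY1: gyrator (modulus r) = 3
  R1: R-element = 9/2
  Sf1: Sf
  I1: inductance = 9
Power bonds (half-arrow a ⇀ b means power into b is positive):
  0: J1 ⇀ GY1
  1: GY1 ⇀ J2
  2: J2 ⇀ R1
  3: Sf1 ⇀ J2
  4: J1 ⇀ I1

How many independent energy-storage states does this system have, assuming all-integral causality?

1  (I1 all integral)

β3 |Sf1  (Sf1: flow source, stroke at near end)
β1 |J2  (J2: bond 3 brought flow, rest push out)
β2 |J2  (J2: bond 3 brought flow, rest push out)
β0 |J1  (GY1: gyrator matches bond 1)
β4 |I1  (J1 needs exactly one f-in)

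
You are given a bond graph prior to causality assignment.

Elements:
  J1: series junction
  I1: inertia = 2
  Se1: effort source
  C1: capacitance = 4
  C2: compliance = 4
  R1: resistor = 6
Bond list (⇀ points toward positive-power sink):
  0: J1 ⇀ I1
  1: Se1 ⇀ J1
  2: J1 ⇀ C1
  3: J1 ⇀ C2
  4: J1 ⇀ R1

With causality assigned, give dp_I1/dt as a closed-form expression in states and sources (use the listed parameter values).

dp_I1/dt = E_Se1 - 3*p_I1 - q_C1/4 - q_C2/4

#1 →J1  (Se1 (Se) sets effort on bond)
#0 →I1  (I1 integral (f out))
#2 →J1  (1-jn J1 has f-setter on 0)
#3 →J1  (J1: bond 0 brought flow, rest push out)
#4 →J1  (J1: bond 0 brought flow, rest push out)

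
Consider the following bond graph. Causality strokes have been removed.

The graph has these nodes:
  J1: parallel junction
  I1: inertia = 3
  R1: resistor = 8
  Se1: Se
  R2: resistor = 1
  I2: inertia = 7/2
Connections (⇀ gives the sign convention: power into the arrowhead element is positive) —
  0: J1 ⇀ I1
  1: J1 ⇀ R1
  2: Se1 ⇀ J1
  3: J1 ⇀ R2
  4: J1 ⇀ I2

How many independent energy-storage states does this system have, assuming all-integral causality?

2  (I1, I2 all integral)

#2 stroke→J1  (Se1 fixes effort; stroke away)
#0 stroke→I1  (0-jn J1 has e-setter on 2)
#1 stroke→R1  (common-e at J1 fixed by 2)
#3 stroke→R2  (0-jn J1 has e-setter on 2)
#4 stroke→I2  (common-e at J1 fixed by 2)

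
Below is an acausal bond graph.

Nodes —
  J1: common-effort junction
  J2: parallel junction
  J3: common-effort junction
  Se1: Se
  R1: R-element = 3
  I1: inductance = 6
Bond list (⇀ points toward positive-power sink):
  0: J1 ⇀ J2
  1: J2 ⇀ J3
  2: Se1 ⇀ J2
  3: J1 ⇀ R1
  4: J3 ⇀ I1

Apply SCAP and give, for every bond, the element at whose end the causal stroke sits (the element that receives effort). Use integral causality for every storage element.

bond 0 |J1
bond 1 |J3
bond 2 |J2
bond 3 |R1
bond 4 |I1

β2 |J2  (Se1 (Se) sets effort on bond)
β0 |J1  (J2: bond 2 brought effort, rest push out)
β1 |J3  (J2: bond 2 brought effort, rest push out)
β4 |I1  (J3 effort already set via bond 1)
β3 |R1  (common-e at J1 fixed by 0)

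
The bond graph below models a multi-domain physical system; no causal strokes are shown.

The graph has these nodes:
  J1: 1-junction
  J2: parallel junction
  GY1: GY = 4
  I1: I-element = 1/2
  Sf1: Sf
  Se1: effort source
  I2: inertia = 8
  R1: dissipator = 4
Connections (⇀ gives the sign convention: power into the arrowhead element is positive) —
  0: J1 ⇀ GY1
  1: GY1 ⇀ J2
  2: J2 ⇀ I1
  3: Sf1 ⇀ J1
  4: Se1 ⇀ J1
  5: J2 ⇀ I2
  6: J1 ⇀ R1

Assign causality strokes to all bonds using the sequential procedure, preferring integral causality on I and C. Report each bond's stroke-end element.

β3 →Sf1  (Sf1 fixes flow; stroke at Sf1)
β4 →J1  (source Se1 imposes e)
β0 →J1  (common-f at J1 fixed by 3)
β6 →J1  (common-f at J1 fixed by 3)
β1 →J2  (GY1 both-in/both-out from 0)
β2 →I1  (common-e at J2 fixed by 1)
β5 →I2  (J2 effort already set via bond 1)

#0 stroke at J1
#1 stroke at J2
#2 stroke at I1
#3 stroke at Sf1
#4 stroke at J1
#5 stroke at I2
#6 stroke at J1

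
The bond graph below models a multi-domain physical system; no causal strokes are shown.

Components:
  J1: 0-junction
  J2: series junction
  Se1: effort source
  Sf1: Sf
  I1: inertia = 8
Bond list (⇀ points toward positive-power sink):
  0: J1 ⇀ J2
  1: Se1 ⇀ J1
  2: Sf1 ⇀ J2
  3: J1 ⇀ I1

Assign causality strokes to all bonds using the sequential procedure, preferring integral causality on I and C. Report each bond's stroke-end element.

b0 →J2
b1 →J1
b2 →Sf1
b3 →I1

#1 |J1  (source Se1 imposes e)
#2 |Sf1  (source Sf1 imposes f)
#0 |J2  (J1: bond 1 brought effort, rest push out)
#3 |I1  (J1 effort already set via bond 1)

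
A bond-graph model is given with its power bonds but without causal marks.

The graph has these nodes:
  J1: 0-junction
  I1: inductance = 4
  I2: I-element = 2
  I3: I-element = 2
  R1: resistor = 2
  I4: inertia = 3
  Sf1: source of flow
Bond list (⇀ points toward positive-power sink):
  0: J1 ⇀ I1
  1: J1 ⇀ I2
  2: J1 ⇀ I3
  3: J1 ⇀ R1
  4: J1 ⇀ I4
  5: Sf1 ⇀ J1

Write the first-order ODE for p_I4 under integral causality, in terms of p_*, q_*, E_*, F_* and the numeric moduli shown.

dp_I4/dt = 2*F_Sf1 - p_I1/2 - p_I2 - p_I3 - 2*p_I4/3

β5 stroke→Sf1  (source Sf1 imposes f)
β0 stroke→I1  (I1: I, integral causality)
β1 stroke→I2  (I2: I, integral causality)
β2 stroke→I3  (I3 outputs flow p/I3)
β4 stroke→I4  (I4 outputs flow p/I4)
β3 stroke→J1  (J1 needs exactly one e-in)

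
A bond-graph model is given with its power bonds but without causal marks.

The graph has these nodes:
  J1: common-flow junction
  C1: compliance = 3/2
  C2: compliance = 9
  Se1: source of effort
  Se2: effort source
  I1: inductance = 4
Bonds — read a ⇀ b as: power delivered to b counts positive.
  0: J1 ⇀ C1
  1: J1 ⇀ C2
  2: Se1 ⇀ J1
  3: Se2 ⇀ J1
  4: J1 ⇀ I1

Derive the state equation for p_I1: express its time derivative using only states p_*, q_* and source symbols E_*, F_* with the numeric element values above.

dp_I1/dt = E_Se1 + E_Se2 - 2*q_C1/3 - q_C2/9

β2 stroke→J1  (Se1 (Se) sets effort on bond)
β3 stroke→J1  (Se2 fixes effort; stroke away)
β0 stroke→J1  (C1 integral (e out))
β1 stroke→J1  (C2 outputs effort q/C2)
β4 stroke→I1  (J1: last free bond brings flow in)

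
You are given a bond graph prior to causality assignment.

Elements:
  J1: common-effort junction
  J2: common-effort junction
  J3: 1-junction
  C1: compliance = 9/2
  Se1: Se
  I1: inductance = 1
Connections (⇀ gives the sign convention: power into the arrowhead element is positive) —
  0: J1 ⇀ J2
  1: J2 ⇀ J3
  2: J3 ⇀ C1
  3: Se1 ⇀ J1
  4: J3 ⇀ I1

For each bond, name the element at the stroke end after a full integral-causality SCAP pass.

bond 0 →J2
bond 1 →J3
bond 2 →J3
bond 3 →J1
bond 4 →I1

b3 →J1  (source Se1 imposes e)
b0 →J2  (J1 effort already set via bond 3)
b1 →J3  (0-jn J2 has e-setter on 0)
b2 →J3  (C1 outputs effort q/C1)
b4 →I1  (closing 1-jn rule on J3)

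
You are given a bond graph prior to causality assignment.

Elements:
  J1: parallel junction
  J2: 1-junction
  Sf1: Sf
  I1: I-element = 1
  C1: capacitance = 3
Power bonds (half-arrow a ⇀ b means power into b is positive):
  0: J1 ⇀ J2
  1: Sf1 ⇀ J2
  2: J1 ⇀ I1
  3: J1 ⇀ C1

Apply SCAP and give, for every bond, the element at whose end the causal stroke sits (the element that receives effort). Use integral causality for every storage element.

bond 0 |J2
bond 1 |Sf1
bond 2 |I1
bond 3 |J1

β1 stroke at Sf1  (Sf1: flow source, stroke at near end)
β0 stroke at J2  (1-jn J2 has f-setter on 1)
β2 stroke at I1  (I1 integral (f out))
β3 stroke at J1  (J1: last free bond brings effort in)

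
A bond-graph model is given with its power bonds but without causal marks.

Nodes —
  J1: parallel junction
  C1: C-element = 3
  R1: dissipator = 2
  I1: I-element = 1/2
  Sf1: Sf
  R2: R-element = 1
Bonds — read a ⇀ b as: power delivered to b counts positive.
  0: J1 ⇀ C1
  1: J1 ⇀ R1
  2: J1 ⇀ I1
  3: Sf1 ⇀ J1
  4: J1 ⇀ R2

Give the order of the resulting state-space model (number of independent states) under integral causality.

2  (C1, I1 all integral)

bond 3 stroke→Sf1  (Sf1: flow source, stroke at near end)
bond 0 stroke→J1  (prefer integral on C1)
bond 1 stroke→R1  (J1: bond 0 brought effort, rest push out)
bond 2 stroke→I1  (common-e at J1 fixed by 0)
bond 4 stroke→R2  (J1 effort already set via bond 0)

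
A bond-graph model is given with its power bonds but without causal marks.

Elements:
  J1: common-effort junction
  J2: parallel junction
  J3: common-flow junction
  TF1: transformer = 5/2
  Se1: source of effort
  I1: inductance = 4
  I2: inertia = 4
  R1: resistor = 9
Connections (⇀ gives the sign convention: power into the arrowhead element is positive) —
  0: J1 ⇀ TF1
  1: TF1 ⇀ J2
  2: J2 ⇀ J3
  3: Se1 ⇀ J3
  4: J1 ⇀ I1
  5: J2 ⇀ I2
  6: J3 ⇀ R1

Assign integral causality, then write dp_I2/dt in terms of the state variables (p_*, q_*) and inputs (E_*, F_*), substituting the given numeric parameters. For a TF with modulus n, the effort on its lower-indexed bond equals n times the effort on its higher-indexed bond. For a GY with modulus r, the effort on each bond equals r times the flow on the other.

b3 stroke→J3  (source Se1 imposes e)
b4 stroke→I1  (I1: I, integral causality)
b0 stroke→J1  (only one effort-in slot at J1)
b1 stroke→TF1  (TF1 one-in-one-out from 0)
b5 stroke→I2  (I2: I, integral causality)
b2 stroke→J2  (J2 needs exactly one e-in)
b6 stroke→J3  (J3 flow already set via bond 2)

dp_I2/dt = -E_Se1 - 45*p_I1/8 - 9*p_I2/4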